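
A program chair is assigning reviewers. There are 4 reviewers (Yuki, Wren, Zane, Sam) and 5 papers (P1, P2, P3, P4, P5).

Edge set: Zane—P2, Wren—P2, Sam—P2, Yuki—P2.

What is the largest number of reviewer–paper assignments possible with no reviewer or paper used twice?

One maximum matching: Yuki-P2.
The set {Yuki, Wren, Zane, Sam} has only 1 neighbour ({P2}), so by Hall's theorem at most 1 of the 4 reviewers can be matched.

1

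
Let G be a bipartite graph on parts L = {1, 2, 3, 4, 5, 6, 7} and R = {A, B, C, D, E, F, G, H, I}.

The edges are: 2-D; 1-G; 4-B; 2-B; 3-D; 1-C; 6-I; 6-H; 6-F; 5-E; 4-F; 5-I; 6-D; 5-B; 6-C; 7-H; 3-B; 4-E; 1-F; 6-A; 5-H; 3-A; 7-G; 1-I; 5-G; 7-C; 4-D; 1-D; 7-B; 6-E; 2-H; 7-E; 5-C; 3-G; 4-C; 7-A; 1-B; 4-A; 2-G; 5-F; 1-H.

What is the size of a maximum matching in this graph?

7

A valid assignment of size 7: 1→F, 2→B, 3→D, 4→A, 5→E, 6→H, 7→G.
All 7 left vertices are matched, so no larger matching exists.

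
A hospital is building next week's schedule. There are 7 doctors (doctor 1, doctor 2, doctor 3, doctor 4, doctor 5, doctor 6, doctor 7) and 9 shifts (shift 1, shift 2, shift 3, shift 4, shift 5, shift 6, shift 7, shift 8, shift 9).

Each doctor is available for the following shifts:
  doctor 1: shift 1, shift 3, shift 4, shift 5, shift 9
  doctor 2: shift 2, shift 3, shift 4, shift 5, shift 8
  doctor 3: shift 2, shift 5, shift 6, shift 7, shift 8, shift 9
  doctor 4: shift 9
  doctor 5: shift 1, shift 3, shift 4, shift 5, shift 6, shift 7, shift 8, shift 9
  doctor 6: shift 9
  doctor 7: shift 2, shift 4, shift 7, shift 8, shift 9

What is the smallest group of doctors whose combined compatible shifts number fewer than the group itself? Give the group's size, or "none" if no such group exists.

Take S = {doctor 4, doctor 6}. Its neighbourhood is {shift 9}, so |N(S)| = 1 < |S| = 2.
No single vertex violates Hall's condition since each has at least one neighbour, so 2 is the minimum.

2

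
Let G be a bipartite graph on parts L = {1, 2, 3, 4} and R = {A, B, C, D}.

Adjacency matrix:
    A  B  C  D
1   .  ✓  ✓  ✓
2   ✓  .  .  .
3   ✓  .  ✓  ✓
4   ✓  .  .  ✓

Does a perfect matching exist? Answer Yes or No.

Yes

For example, pair 1-B, 2-A, 3-C, 4-D.
Every left vertex is matched, so this is a perfect matching.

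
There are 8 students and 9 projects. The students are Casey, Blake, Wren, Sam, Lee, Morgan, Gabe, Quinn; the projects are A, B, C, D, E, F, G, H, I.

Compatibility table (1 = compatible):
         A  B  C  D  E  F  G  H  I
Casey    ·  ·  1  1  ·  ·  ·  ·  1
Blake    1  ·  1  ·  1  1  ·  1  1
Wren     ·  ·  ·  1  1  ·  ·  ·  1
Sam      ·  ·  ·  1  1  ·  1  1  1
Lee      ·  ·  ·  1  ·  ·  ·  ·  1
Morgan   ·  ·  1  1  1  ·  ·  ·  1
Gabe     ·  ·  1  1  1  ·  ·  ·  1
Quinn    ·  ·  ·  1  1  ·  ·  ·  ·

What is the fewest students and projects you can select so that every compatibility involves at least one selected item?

The 6 edges Casey–C, Blake–A, Wren–D, Sam–G, Lee–I, Morgan–E form a matching, so any vertex cover needs at least 6 vertices (one per matched edge).
Conversely {Blake, Sam, C, D, E, I} meets every edge and has exactly 6 vertices, so 6 is optimal.

6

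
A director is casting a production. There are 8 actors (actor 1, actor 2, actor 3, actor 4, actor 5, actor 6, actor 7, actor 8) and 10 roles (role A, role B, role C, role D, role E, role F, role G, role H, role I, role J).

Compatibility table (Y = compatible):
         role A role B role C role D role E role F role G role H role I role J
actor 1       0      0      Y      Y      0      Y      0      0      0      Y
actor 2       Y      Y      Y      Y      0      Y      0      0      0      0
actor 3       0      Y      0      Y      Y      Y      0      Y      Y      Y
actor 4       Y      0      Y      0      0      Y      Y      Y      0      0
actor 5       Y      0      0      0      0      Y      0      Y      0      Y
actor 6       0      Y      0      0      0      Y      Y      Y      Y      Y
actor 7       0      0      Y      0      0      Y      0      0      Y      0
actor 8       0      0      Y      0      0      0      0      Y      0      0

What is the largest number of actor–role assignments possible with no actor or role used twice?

For example, pair actor 1–role D, actor 2–role F, actor 3–role B, actor 4–role C, actor 5–role A, actor 6–role G, actor 7–role I, actor 8–role H.
All 8 actors are matched, so no larger matching exists.

8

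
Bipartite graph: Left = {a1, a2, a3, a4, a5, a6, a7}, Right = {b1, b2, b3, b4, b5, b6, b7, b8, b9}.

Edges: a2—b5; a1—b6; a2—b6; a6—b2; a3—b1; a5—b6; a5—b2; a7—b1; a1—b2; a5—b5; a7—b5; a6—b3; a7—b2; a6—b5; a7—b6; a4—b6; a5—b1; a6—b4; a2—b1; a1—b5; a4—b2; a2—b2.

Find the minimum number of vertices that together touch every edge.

5

A maximum matching has 5 edges (e.g. a1–b5, a2–b2, a3–b1, a4–b6, a6–b3).
By König's theorem the minimum vertex cover has the same size. One such cover is {a6, b1, b2, b5, b6}.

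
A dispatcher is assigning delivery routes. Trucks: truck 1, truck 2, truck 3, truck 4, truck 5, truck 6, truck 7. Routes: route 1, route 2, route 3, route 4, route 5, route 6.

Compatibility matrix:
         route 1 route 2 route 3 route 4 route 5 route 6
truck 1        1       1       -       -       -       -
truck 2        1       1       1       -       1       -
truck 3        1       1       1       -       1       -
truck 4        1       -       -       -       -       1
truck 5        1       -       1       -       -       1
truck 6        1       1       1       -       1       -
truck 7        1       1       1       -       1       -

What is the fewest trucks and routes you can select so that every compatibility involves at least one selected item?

A maximum matching has 5 edges (e.g. truck 1–route 2, truck 2–route 5, truck 3–route 3, truck 4–route 1, truck 5–route 6).
By König's theorem the minimum vertex cover has the same size. One such cover is {route 1, route 2, route 3, route 5, route 6}.

5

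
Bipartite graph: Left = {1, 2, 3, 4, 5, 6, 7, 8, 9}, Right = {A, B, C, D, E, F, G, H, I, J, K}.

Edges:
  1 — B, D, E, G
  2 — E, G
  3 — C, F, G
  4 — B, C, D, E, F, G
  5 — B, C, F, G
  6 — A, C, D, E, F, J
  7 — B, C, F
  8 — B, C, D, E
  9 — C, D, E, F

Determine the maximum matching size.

For example, pair 1–D, 2–E, 3–C, 4–G, 5–F, 6–J, 7–B.
The set {1, 2, 3, 4, 5, 7, 8, 9} has only 6 neighbours ({B, C, D, E, F, G}), so by Hall's theorem at most 7 of the 9 left vertices can be matched.

7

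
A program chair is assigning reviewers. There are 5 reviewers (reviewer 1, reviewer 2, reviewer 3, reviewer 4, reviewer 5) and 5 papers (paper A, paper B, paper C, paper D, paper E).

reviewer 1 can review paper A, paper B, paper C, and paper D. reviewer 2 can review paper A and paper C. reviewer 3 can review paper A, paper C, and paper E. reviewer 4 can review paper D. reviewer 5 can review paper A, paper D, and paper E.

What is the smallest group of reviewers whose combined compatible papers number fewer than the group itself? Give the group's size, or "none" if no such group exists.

A matching saturating every reviewer exists, for instance reviewer 1→paper B, reviewer 2→paper C, reviewer 3→paper E, reviewer 4→paper D, reviewer 5→paper A.
By Hall's marriage theorem, this means |N(S)| ≥ |S| for every subset S, so no violating subset exists.

none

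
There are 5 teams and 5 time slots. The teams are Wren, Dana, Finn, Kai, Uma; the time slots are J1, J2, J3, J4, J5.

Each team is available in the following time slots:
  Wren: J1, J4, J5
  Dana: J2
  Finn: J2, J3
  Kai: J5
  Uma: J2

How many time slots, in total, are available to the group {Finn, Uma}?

The union of neighbours of {Finn, Uma} is {J2, J3}, which has 2 elements.
Since |N(S)| = 2 ≥ |S| = 2, Hall's condition holds for this subset.

2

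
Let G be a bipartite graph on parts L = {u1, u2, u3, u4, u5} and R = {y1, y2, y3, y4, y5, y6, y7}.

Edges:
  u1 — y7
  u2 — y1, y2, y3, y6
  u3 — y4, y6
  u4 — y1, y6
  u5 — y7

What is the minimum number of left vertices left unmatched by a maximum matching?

1

A valid assignment of size 4: u1-y7, u2-y3, u3-y4, u4-y1.
The set {u1, u5} has only 1 neighbour ({y7}), so by Hall's theorem at most 4 of the 5 left vertices can be matched.
That matches 4 of the 5, leaving 1 unmatched; no matching can do better.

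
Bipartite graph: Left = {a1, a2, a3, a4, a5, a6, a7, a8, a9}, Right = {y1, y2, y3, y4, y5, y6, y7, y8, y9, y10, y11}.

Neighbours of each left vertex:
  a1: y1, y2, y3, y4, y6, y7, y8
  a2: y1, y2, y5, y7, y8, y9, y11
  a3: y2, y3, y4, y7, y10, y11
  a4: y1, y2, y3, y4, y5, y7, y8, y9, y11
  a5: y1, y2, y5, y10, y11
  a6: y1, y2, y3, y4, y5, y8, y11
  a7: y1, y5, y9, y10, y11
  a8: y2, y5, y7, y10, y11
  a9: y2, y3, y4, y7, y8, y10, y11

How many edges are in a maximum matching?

9

A valid assignment of size 9: a1–y6, a2–y9, a3–y2, a4–y3, a5–y11, a6–y4, a7–y1, a8–y10, a9–y7.
All 9 left vertices are matched, so no larger matching exists.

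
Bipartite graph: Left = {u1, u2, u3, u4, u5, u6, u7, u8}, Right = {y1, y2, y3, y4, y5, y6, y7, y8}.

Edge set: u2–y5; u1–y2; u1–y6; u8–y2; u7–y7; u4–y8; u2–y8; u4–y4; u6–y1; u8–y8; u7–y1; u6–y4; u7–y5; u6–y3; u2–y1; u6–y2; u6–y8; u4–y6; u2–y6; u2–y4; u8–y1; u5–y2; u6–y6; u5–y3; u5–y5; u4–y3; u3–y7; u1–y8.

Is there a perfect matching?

Yes

One maximum matching: u1-y2, u2-y6, u3-y7, u4-y8, u5-y3, u6-y4, u7-y5, u8-y1.
Every left vertex is matched, so this is a perfect matching.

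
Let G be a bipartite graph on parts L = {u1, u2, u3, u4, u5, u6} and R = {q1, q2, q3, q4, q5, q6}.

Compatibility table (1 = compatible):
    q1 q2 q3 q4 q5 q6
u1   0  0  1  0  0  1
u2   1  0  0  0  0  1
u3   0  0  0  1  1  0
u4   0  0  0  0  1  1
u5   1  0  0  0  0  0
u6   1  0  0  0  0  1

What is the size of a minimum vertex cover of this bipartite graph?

The 5 edges u1–q3, u2–q6, u3–q4, u4–q5, u5–q1 form a matching, so any vertex cover needs at least 5 vertices (one per matched edge).
Conversely {u1, u3, u4, q1, q6} meets every edge and has exactly 5 vertices, so 5 is optimal.

5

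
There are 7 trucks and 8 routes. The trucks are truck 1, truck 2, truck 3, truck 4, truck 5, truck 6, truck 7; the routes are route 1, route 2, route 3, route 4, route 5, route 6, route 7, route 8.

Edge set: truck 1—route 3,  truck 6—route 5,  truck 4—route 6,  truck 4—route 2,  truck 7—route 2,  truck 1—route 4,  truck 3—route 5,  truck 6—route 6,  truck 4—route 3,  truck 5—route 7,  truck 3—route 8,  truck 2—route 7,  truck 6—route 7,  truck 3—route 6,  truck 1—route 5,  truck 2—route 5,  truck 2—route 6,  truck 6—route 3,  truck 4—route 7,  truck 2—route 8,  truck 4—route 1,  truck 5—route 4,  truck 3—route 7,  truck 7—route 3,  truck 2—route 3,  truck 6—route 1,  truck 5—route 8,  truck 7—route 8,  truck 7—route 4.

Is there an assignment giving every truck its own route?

For example, pair truck 1→route 4, truck 2→route 8, truck 3→route 6, truck 4→route 3, truck 5→route 7, truck 6→route 1, truck 7→route 2.
Every truck is matched, so this matching saturates all of them.

Yes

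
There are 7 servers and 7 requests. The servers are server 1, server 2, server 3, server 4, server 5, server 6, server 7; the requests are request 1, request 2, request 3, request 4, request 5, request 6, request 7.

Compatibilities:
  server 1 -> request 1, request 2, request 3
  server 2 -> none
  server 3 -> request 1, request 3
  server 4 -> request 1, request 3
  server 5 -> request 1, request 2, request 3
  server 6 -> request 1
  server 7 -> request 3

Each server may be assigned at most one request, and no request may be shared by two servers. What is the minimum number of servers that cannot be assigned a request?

4

One maximum matching: server 1→request 2, server 3→request 1, server 4→request 3.
The set {server 1, server 2, server 3, server 4, server 5, server 6, server 7} has only 3 neighbours ({request 1, request 2, request 3}), so by Hall's theorem at most 3 of the 7 servers can be matched.
That matches 3 of the 7, leaving 4 unmatched; no matching can do better.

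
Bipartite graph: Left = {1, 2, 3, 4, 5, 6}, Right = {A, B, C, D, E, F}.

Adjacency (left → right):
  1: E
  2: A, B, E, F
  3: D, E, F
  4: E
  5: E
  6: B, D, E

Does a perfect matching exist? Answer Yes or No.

The set {1, 4, 5} has only 1 neighbour ({E}), so by Hall's theorem at most 4 of the 6 left vertices can be matched.
Hence no matching covers every left vertex.

No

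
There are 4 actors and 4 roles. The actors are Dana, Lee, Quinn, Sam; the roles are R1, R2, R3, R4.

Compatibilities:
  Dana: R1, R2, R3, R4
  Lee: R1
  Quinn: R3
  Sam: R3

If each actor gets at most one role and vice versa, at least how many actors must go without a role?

1

For example, pair Dana–R2, Lee–R1, Quinn–R3.
The set {Quinn, Sam} has only 1 neighbour ({R3}), so by Hall's theorem at most 3 of the 4 actors can be matched.
That matches 3 of the 4, leaving 1 unmatched; no matching can do better.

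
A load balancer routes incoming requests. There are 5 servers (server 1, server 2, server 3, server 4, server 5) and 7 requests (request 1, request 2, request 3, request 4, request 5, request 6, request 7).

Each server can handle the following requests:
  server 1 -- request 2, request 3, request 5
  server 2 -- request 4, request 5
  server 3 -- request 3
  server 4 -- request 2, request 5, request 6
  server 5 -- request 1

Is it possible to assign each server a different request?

For example, pair server 1–request 5, server 2–request 4, server 3–request 3, server 4–request 6, server 5–request 1.
Every server is matched, so this matching saturates all of them.

Yes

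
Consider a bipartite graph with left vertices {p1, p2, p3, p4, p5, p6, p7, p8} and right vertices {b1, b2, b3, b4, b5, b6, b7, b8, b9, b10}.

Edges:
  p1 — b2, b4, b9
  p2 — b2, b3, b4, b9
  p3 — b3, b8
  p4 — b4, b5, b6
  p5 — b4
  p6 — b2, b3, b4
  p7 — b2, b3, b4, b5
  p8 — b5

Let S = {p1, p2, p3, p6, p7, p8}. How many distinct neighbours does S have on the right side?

6

The union of neighbours of {p1, p2, p3, p6, p7, p8} is {b2, b3, b4, b5, b8, b9}, which has 6 elements.
Since |N(S)| = 6 ≥ |S| = 6, Hall's condition holds for this subset.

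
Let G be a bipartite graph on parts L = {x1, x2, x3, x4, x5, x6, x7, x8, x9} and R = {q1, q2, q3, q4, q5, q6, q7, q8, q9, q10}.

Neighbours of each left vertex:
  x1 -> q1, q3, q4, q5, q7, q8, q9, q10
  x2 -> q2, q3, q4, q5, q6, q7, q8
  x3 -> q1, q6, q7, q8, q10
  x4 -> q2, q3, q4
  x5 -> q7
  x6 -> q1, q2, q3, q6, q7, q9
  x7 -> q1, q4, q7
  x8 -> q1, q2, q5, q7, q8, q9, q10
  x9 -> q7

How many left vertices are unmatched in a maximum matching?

One maximum matching: x1-q4, x2-q8, x3-q6, x4-q2, x5-q7, x6-q3, x7-q1, x8-q9.
The set {x5, x9} has only 1 neighbour ({q7}), so by Hall's theorem at most 8 of the 9 left vertices can be matched.
That matches 8 of the 9, leaving 1 unmatched; no matching can do better.

1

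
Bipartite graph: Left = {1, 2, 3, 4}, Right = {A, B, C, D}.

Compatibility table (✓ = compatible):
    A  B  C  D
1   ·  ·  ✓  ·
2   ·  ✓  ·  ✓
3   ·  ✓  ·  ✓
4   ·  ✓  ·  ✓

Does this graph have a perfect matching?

No

The set {2, 3, 4} has only 2 neighbours ({B, D}), so by Hall's theorem at most 3 of the 4 left vertices can be matched.
Hence no matching covers every left vertex.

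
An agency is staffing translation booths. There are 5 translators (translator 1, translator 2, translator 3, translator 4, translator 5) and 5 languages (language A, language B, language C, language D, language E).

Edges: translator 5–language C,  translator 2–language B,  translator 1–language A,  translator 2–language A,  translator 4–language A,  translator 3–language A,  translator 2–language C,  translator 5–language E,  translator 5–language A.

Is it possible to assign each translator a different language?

No

The set {translator 1, translator 3, translator 4} has only 1 neighbour ({language A}), so by Hall's theorem at most 3 of the 5 translators can be matched.
Hence no matching covers every translator.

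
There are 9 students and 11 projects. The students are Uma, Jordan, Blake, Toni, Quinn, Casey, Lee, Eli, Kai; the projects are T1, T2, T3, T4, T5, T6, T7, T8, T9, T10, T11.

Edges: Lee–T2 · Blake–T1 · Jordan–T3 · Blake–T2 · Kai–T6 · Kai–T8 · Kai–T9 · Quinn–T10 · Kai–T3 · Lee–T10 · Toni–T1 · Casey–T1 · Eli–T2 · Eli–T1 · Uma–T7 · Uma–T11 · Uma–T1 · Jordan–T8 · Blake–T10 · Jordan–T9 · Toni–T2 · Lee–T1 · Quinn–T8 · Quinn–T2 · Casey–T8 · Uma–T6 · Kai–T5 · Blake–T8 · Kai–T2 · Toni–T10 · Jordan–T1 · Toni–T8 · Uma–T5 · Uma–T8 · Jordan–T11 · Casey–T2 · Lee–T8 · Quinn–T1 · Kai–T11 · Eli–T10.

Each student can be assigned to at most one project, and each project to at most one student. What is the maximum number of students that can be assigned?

A valid assignment of size 7: Uma→T7, Jordan→T3, Blake→T1, Toni→T8, Quinn→T10, Casey→T2, Kai→T5.
The set {Blake, Toni, Quinn, Casey, Lee, Eli} has only 4 neighbours ({T1, T10, T2, T8}), so by Hall's theorem at most 7 of the 9 students can be matched.

7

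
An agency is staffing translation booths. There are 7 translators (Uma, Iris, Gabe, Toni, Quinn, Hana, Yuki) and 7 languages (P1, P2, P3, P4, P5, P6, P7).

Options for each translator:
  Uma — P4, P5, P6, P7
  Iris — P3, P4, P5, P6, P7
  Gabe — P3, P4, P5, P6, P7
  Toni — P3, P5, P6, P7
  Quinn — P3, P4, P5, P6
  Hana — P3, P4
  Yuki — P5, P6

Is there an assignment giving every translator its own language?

The set {Uma, Iris, Gabe, Toni, Quinn, Hana, Yuki} has only 5 neighbours ({P3, P4, P5, P6, P7}), so by Hall's theorem at most 5 of the 7 translators can be matched.
Hence no matching covers every translator.

No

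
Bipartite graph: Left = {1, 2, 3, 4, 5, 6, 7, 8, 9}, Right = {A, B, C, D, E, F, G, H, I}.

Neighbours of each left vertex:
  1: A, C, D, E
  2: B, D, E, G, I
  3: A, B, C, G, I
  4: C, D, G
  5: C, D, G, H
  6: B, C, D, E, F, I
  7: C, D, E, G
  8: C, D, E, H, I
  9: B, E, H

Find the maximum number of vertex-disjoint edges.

9

For example, pair 1-A, 2-G, 3-I, 4-C, 5-D, 6-F, 7-E, 8-H, 9-B.
This saturates every left vertex, so 9 is the maximum.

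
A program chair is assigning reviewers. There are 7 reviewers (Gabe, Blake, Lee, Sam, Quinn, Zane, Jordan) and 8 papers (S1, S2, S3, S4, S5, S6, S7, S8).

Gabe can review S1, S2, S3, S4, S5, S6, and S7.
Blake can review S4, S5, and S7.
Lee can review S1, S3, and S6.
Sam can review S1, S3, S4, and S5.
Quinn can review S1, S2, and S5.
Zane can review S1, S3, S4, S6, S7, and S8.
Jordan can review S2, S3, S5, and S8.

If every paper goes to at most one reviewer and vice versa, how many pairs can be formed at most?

7

A valid assignment of size 7: Gabe–S7, Blake–S5, Lee–S3, Sam–S4, Quinn–S1, Zane–S6, Jordan–S2.
This saturates every reviewer, so 7 is the maximum.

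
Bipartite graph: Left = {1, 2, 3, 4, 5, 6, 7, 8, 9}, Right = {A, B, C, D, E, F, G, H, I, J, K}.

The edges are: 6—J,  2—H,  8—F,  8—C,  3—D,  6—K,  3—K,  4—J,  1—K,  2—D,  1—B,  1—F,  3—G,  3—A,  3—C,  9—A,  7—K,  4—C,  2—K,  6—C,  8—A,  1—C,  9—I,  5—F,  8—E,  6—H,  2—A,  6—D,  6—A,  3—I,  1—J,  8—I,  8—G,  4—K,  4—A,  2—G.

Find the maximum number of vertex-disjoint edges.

9

One maximum matching: 1-B, 2-H, 3-A, 4-C, 5-F, 6-J, 7-K, 8-G, 9-I.
This saturates every left vertex, so 9 is the maximum.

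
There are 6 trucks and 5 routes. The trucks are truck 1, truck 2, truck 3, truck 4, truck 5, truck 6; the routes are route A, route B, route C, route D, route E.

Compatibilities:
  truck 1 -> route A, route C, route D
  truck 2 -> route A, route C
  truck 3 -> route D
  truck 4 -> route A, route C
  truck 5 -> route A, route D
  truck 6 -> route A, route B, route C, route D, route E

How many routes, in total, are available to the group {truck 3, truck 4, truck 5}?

3

The union of neighbours of {truck 3, truck 4, truck 5} is {route A, route C, route D}, which has 3 elements.
Since |N(S)| = 3 ≥ |S| = 3, Hall's condition holds for this subset.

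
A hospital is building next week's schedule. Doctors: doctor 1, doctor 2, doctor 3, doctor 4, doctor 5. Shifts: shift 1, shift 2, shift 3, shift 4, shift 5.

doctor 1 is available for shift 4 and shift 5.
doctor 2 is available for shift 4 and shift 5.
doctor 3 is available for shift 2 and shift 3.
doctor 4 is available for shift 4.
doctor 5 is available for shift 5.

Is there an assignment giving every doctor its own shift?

The set {doctor 1, doctor 2, doctor 4, doctor 5} has only 2 neighbours ({shift 4, shift 5}), so by Hall's theorem at most 3 of the 5 doctors can be matched.
Hence no matching covers every doctor.

No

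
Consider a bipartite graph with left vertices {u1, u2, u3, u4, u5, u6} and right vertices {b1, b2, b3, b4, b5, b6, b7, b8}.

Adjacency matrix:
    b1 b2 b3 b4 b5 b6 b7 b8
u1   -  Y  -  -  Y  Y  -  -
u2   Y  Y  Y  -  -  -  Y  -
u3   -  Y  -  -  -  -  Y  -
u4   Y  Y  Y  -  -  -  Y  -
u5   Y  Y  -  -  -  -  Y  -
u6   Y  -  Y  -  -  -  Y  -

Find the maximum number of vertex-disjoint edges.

5

For example, pair u1→b5, u2→b3, u3→b2, u4→b1, u5→b7.
The set {u2, u3, u4, u5, u6} has only 4 neighbours ({b1, b2, b3, b7}), so by Hall's theorem at most 5 of the 6 left vertices can be matched.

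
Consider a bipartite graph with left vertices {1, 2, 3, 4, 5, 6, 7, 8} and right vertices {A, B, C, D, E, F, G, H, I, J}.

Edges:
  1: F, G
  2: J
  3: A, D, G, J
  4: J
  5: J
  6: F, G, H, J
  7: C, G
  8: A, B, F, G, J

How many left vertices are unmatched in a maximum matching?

One maximum matching: 1-F, 2-J, 3-D, 6-H, 7-C, 8-G.
The set {2, 4, 5} has only 1 neighbour ({J}), so by Hall's theorem at most 6 of the 8 left vertices can be matched.
That matches 6 of the 8, leaving 2 unmatched; no matching can do better.

2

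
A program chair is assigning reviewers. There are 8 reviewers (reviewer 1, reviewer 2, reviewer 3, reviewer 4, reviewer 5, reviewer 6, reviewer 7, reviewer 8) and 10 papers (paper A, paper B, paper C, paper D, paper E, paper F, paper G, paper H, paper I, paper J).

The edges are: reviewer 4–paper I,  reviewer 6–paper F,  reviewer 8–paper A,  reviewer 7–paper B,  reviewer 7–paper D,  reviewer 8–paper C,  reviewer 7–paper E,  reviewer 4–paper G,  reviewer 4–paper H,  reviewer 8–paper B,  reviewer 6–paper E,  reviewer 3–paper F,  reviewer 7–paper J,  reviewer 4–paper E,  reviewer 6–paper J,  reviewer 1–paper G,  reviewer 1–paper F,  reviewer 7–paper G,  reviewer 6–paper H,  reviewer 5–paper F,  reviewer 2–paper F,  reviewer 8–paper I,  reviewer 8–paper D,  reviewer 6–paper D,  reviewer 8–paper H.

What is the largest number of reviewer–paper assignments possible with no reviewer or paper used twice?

One maximum matching: reviewer 1–paper G, reviewer 2–paper F, reviewer 4–paper E, reviewer 6–paper J, reviewer 7–paper B, reviewer 8–paper I.
The set {reviewer 2, reviewer 3, reviewer 5} has only 1 neighbour ({paper F}), so by Hall's theorem at most 6 of the 8 reviewers can be matched.

6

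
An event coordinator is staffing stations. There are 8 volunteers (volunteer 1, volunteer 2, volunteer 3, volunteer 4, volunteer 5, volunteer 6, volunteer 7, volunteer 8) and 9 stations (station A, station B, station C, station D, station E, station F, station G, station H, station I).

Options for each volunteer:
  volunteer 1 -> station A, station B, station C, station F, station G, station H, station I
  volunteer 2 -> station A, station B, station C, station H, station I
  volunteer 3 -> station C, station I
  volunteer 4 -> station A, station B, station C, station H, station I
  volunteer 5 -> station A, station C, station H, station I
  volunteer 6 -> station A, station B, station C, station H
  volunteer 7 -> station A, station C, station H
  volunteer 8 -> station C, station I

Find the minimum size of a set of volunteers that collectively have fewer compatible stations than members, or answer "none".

6

Take S = {volunteer 2, volunteer 3, volunteer 4, volunteer 5, volunteer 6, volunteer 7}. Its neighbourhood is {station A, station B, station C, station H, station I}, so |N(S)| = 5 < |S| = 6.
Every subset of size less than 6 has at least as many neighbours as members, so 6 is the minimum.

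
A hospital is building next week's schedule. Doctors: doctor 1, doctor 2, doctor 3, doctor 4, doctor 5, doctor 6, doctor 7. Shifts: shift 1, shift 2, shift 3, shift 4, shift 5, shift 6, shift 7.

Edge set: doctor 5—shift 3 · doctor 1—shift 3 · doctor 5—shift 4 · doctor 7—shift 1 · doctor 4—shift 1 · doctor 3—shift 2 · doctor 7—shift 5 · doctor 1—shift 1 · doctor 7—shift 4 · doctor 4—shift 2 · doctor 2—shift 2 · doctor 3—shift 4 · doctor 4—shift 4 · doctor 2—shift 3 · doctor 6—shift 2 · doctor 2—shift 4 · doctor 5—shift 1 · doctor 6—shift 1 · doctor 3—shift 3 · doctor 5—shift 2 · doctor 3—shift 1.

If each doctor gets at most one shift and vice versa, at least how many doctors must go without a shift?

For example, pair doctor 1→shift 1, doctor 2→shift 4, doctor 3→shift 3, doctor 4→shift 2, doctor 7→shift 5.
The set {doctor 1, doctor 2, doctor 3, doctor 4, doctor 5, doctor 6} has only 4 neighbours ({shift 1, shift 2, shift 3, shift 4}), so by Hall's theorem at most 5 of the 7 doctors can be matched.
That matches 5 of the 7, leaving 2 unmatched; no matching can do better.

2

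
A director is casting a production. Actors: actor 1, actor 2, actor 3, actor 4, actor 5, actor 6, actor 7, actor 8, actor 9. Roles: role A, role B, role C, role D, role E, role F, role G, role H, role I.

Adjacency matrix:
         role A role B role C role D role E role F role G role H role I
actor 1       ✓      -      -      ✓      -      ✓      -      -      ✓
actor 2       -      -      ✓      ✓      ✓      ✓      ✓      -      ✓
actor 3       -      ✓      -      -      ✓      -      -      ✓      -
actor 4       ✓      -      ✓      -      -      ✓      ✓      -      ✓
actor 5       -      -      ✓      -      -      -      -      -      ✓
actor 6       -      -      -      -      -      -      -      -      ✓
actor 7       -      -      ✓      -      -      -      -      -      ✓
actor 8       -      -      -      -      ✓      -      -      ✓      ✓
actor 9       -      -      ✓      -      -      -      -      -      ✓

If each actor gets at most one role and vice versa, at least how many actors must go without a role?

One maximum matching: actor 1-role D, actor 2-role G, actor 3-role E, actor 4-role F, actor 5-role C, actor 6-role I, actor 8-role H.
The set {actor 5, actor 6, actor 7, actor 9} has only 2 neighbours ({role C, role I}), so by Hall's theorem at most 7 of the 9 actors can be matched.
That matches 7 of the 9, leaving 2 unmatched; no matching can do better.

2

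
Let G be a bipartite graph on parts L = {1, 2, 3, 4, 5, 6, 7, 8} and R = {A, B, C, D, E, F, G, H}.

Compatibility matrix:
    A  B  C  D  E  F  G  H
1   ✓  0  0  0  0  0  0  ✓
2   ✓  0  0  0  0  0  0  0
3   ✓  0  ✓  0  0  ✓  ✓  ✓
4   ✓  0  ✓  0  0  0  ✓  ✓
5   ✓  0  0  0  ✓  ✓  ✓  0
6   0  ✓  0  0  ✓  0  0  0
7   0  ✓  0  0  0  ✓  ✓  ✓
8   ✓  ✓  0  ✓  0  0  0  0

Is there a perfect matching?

For example, pair 1–H, 2–A, 3–F, 4–C, 5–G, 6–E, 7–B, 8–D.
Every left vertex is matched, so this is a perfect matching.

Yes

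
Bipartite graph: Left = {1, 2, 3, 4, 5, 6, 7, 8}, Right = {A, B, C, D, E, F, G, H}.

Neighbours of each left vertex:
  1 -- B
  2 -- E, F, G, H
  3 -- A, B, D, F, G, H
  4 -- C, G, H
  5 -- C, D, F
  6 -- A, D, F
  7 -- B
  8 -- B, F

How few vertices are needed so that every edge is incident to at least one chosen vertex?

7

The 7 edges 1–B, 2–H, 3–A, 4–G, 5–C, 6–D, 8–F form a matching, so any vertex cover needs at least 7 vertices (one per matched edge).
Conversely {2, 3, 4, 5, 6, 8, B} meets every edge and has exactly 7 vertices, so 7 is optimal.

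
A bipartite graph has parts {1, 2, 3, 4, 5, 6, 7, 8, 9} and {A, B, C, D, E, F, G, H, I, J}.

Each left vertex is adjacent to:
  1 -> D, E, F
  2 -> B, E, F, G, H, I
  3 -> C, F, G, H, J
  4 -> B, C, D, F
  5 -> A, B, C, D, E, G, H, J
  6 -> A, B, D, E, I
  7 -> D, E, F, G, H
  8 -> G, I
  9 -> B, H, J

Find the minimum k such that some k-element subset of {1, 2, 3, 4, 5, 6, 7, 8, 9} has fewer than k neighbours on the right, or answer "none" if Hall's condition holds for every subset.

A matching saturating every left vertex exists, for instance 1→D, 2→G, 3→H, 4→F, 5→J, 6→A, 7→E, 8→I, 9→B.
By Hall's marriage theorem, this means |N(S)| ≥ |S| for every subset S, so no violating subset exists.

none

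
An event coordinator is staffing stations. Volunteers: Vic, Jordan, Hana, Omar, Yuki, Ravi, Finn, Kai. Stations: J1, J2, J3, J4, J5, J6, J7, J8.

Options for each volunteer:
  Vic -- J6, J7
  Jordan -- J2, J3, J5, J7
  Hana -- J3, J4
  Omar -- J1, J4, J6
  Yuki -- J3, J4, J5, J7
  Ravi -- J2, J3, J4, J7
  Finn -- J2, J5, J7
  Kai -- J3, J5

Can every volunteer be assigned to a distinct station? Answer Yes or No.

The set {Jordan, Hana, Yuki, Ravi, Finn, Kai} has only 5 neighbours ({J2, J3, J4, J5, J7}), so by Hall's theorem at most 7 of the 8 volunteers can be matched.
Hence no matching covers every volunteer.

No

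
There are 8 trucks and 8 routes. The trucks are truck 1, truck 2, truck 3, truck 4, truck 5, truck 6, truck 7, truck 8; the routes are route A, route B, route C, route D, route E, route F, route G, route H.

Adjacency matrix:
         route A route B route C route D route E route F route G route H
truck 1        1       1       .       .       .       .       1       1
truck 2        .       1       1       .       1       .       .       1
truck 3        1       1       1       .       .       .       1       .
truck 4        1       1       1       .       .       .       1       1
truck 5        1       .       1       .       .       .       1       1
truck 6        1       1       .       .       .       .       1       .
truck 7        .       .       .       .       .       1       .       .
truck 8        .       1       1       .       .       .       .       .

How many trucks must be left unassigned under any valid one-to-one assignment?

A valid assignment of size 7: truck 1–route G, truck 2–route E, truck 3–route A, truck 4–route C, truck 5–route H, truck 6–route B, truck 7–route F.
The set {truck 1, truck 3, truck 4, truck 5, truck 6, truck 8} has only 5 neighbours ({route A, route B, route C, route G, route H}), so by Hall's theorem at most 7 of the 8 trucks can be matched.
That matches 7 of the 8, leaving 1 unmatched; no matching can do better.

1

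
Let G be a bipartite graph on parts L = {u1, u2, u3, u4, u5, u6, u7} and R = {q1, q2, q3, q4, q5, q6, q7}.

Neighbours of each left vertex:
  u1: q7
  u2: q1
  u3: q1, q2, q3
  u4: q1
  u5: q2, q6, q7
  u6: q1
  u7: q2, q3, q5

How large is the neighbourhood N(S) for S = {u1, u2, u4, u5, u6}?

4

The union of neighbours of {u1, u2, u4, u5, u6} is {q1, q2, q6, q7}, which has 4 elements.
Since |N(S)| = 4 < |S| = 5, Hall's condition fails for this subset.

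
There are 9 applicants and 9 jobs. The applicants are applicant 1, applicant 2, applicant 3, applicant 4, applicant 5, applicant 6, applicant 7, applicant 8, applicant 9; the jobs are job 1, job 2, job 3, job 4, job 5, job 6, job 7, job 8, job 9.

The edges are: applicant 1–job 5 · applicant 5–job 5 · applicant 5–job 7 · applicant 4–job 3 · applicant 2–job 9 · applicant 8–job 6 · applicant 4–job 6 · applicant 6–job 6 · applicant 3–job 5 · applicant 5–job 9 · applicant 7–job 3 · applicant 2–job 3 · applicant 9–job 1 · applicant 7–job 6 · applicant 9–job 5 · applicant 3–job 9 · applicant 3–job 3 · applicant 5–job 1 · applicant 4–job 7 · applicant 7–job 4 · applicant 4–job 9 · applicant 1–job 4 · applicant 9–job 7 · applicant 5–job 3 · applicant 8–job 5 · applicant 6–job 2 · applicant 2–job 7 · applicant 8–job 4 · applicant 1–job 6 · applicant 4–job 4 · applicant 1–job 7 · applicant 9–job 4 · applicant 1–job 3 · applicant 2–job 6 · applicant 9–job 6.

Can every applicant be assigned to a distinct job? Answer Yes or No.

No

The set {applicant 1, applicant 2, applicant 3, applicant 4, applicant 5, applicant 7, applicant 8, applicant 9} has only 7 neighbours ({job 1, job 3, job 4, job 5, job 6, job 7, job 9}), so by Hall's theorem at most 8 of the 9 applicants can be matched.
Hence no matching covers every applicant.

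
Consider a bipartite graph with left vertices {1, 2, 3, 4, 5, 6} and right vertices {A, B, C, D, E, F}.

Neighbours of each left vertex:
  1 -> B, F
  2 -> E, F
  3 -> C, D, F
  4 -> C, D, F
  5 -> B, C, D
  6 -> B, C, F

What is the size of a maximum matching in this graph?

A valid assignment of size 5: 1→F, 2→E, 3→D, 4→C, 5→B.
The set {1, 3, 4, 5, 6} has only 4 neighbours ({B, C, D, F}), so by Hall's theorem at most 5 of the 6 left vertices can be matched.

5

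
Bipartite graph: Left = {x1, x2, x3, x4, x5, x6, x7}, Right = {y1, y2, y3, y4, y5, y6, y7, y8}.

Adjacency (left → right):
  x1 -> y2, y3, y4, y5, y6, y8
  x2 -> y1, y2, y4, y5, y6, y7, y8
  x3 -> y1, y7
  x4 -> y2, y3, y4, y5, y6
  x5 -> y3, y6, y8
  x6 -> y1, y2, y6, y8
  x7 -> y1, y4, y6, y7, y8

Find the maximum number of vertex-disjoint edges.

7

For example, pair x1→y3, x2→y6, x3→y1, x4→y4, x5→y8, x6→y2, x7→y7.
All 7 left vertices are matched, so no larger matching exists.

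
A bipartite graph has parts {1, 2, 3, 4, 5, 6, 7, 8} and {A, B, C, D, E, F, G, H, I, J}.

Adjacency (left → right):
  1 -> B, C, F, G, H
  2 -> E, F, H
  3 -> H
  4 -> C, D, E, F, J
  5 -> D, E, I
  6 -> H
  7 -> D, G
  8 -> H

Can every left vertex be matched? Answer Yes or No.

The set {3, 6, 8} has only 1 neighbour ({H}), so by Hall's theorem at most 6 of the 8 left vertices can be matched.
Hence no matching covers every left vertex.

No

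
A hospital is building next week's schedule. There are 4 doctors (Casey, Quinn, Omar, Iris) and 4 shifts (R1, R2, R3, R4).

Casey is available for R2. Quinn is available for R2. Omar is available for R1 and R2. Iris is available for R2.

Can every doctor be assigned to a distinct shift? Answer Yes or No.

No

The set {Casey, Quinn, Iris} has only 1 neighbour ({R2}), so by Hall's theorem at most 2 of the 4 doctors can be matched.
Hence no matching covers every doctor.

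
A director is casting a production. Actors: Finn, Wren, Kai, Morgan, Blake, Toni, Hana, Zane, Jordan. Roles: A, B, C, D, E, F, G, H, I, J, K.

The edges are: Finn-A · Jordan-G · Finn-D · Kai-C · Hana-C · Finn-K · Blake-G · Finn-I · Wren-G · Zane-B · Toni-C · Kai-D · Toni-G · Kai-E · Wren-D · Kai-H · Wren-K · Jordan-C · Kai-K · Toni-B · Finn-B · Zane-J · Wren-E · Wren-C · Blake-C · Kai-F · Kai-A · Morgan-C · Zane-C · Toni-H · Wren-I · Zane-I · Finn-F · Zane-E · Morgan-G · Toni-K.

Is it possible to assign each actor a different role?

The set {Morgan, Blake, Hana, Jordan} has only 2 neighbours ({C, G}), so by Hall's theorem at most 7 of the 9 actors can be matched.
Hence no matching covers every actor.

No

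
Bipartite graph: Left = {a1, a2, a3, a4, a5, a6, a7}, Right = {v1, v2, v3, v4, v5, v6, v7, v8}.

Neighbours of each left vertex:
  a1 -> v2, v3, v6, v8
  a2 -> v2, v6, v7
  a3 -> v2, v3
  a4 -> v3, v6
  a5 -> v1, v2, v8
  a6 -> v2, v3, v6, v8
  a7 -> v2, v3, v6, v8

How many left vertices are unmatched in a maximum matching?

For example, pair a1–v8, a2–v7, a3–v3, a4–v6, a5–v1, a6–v2.
The set {a1, a3, a4, a6, a7} has only 4 neighbours ({v2, v3, v6, v8}), so by Hall's theorem at most 6 of the 7 left vertices can be matched.
That matches 6 of the 7, leaving 1 unmatched; no matching can do better.

1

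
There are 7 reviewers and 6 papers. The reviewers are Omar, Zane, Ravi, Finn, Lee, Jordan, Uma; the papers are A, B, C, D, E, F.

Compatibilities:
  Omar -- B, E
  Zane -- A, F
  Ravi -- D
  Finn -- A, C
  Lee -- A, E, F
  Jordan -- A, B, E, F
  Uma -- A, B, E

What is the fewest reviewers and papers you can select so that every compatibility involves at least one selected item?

6

A maximum matching has 6 edges (e.g. Omar–E, Zane–A, Ravi–D, Finn–C, Lee–F, Jordan–B).
By König's theorem the minimum vertex cover has the same size. One such cover is {Ravi, Finn, A, B, E, F}.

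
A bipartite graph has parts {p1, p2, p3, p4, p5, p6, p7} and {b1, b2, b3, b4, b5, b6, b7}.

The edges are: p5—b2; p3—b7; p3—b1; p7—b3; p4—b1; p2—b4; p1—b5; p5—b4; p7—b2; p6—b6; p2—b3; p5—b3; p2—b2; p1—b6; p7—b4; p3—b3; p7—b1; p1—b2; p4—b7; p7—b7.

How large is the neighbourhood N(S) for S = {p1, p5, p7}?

The union of neighbours of {p1, p5, p7} is {b1, b2, b3, b4, b5, b6, b7}, which has 7 elements.
Since |N(S)| = 7 ≥ |S| = 3, Hall's condition holds for this subset.

7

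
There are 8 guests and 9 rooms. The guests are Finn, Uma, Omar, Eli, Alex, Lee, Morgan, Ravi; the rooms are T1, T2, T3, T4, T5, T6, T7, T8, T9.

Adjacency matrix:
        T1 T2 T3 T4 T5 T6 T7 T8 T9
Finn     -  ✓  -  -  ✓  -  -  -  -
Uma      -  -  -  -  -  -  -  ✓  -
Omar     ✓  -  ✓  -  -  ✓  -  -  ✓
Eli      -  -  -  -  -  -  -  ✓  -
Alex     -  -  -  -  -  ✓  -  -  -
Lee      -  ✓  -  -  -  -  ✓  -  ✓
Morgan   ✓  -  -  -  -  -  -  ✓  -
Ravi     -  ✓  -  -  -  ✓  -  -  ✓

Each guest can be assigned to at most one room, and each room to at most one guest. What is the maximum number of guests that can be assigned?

7

For example, pair Finn→T5, Uma→T8, Omar→T3, Alex→T6, Lee→T7, Morgan→T1, Ravi→T9.
The set {Uma, Eli} has only 1 neighbour ({T8}), so by Hall's theorem at most 7 of the 8 guests can be matched.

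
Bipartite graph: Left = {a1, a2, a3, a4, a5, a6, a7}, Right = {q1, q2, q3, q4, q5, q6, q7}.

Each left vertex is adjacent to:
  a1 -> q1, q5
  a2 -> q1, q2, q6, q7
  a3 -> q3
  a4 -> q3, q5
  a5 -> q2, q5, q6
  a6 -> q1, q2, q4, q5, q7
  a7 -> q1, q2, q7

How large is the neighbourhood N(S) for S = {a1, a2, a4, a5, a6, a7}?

7

The union of neighbours of {a1, a2, a4, a5, a6, a7} is {q1, q2, q3, q4, q5, q6, q7}, which has 7 elements.
Since |N(S)| = 7 ≥ |S| = 6, Hall's condition holds for this subset.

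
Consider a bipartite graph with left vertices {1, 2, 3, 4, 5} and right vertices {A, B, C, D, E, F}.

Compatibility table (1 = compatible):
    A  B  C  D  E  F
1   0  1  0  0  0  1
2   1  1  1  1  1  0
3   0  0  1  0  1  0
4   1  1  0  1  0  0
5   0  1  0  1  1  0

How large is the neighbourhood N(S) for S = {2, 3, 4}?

5

The union of neighbours of {2, 3, 4} is {A, B, C, D, E}, which has 5 elements.
Since |N(S)| = 5 ≥ |S| = 3, Hall's condition holds for this subset.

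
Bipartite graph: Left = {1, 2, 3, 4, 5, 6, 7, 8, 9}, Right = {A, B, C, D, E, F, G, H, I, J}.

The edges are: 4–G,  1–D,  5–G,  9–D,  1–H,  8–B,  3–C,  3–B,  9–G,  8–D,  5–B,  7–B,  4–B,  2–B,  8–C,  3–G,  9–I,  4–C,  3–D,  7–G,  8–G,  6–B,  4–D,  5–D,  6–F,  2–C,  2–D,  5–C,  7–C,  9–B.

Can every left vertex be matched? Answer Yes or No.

The set {2, 3, 4, 5, 7, 8} has only 4 neighbours ({B, C, D, G}), so by Hall's theorem at most 7 of the 9 left vertices can be matched.
Hence no matching covers every left vertex.

No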